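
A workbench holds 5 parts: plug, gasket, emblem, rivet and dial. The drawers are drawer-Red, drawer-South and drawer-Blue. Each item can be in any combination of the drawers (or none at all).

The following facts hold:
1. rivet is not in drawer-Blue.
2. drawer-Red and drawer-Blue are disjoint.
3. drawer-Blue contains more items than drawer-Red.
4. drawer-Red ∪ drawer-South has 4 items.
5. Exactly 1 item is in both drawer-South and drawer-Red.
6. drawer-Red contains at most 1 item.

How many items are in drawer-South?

4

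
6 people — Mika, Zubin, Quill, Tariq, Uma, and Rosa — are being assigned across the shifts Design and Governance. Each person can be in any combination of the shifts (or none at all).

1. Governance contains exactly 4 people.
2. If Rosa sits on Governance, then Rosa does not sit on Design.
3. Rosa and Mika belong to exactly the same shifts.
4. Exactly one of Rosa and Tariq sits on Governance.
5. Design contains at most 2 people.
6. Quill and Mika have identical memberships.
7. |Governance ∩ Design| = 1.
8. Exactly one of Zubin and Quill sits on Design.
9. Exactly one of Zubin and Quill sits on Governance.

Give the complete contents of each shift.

Design = {Uma, Zubin}; Governance = {Mika, Quill, Rosa, Uma}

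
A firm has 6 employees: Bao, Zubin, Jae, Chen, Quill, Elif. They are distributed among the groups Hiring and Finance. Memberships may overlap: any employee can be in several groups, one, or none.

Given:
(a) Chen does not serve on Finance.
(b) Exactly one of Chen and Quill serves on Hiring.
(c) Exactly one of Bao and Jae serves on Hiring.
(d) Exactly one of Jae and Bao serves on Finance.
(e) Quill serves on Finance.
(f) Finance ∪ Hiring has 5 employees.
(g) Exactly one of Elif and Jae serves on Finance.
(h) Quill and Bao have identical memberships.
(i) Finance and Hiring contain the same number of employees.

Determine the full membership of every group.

Hiring = {Chen, Elif, Jae}; Finance = {Bao, Elif, Quill}

From (a): Chen ∉ Finance.
From (e): Quill ∈ Finance.
(h): Bao matches Quill: Bao ∈ Finance.
(d) (exactly one): Jae ∉ Finance.
(g) (exactly one): Elif ∈ Finance.
Suppose Bao ∈ Hiring: no assignment then satisfies all the clues, so Bao ∉ Hiring.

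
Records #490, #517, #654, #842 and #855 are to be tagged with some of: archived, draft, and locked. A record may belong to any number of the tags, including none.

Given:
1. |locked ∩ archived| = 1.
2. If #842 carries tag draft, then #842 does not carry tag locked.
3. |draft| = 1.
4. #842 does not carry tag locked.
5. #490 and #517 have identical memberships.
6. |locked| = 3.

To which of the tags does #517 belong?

#517: locked

From (4): #842 ∉ locked.
Suppose #517 ∈ archived: no assignment then satisfies all the clues, so #517 ∉ archived.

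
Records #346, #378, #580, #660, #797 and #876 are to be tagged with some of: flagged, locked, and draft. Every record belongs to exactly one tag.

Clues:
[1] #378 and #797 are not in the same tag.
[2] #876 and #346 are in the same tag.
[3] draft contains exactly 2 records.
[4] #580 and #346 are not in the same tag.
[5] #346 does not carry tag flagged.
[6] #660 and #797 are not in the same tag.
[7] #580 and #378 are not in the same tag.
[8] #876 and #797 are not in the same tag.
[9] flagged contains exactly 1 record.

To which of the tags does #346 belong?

#346: locked

From (5): #346 ∉ flagged.
(2): #876 matches #346: #876 ∉ flagged.
Suppose #346 ∉ locked: no assignment then satisfies all the clues, so #346 ∈ locked.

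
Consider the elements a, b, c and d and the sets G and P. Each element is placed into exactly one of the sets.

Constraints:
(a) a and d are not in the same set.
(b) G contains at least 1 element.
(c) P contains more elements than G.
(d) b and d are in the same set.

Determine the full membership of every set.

G = {a}; P = {b, c, d}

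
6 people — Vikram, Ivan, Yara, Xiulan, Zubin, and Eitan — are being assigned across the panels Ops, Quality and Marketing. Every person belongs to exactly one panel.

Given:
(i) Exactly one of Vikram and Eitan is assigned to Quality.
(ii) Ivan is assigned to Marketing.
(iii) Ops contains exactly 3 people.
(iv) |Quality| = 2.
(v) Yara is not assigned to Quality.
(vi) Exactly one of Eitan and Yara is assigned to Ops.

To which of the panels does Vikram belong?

From (ii): Ivan ∈ Marketing.
From (v): Yara ∉ Quality.
Suppose Vikram ∉ Ops: no assignment then satisfies all the clues, so Vikram ∈ Ops.

Vikram: Ops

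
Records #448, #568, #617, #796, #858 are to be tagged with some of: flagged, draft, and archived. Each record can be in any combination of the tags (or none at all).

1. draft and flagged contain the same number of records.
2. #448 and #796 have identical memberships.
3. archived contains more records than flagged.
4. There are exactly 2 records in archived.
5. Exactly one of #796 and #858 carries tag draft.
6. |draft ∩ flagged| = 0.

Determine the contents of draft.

draft = {#858}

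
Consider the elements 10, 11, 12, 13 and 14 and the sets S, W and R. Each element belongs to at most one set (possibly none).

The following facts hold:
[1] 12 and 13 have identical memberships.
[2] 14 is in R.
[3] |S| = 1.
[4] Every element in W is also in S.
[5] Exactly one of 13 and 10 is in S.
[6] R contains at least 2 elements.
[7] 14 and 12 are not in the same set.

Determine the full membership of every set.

S = {10}; W = {}; R = {11, 14}

From (2): 14 ∈ R.
(7): 12 ∉ R.
(1): 13 matches 12: 13 ∉ R.
Suppose 10 ∉ S: no assignment then satisfies all the clues, so 10 ∈ S.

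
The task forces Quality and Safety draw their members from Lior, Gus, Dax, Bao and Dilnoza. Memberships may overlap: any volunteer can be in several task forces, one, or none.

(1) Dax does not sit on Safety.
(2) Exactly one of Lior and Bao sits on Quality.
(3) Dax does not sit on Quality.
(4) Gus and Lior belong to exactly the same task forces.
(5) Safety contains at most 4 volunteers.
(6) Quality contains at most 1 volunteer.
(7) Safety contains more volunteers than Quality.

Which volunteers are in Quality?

Quality = {Bao}

From (1): Dax ∉ Safety.
From (3): Dax ∉ Quality.
Suppose Lior ∈ Quality: no assignment then satisfies all the clues, so Lior ∉ Quality.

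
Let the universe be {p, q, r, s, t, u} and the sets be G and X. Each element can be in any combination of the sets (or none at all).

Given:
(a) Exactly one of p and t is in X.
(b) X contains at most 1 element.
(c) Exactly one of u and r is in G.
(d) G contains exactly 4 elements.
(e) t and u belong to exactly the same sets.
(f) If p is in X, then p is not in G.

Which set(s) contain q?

q: G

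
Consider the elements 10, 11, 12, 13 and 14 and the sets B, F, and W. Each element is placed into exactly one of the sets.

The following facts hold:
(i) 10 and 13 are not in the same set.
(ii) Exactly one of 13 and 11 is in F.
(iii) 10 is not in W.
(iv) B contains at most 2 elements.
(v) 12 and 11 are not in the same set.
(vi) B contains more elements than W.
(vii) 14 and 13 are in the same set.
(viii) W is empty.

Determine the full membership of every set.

B = {10, 11}; F = {12, 13, 14}; W = {}

From (iii): 10 ∉ W.
(viii): W already has 0, so the rest are out.
Suppose 10 ∉ B: no assignment then satisfies all the clues, so 10 ∈ B.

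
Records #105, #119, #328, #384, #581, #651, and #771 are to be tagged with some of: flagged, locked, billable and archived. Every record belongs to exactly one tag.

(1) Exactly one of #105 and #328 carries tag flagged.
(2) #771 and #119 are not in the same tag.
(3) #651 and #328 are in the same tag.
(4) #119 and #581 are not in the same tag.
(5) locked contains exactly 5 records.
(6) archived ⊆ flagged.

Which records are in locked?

locked = {#328, #384, #581, #651, #771}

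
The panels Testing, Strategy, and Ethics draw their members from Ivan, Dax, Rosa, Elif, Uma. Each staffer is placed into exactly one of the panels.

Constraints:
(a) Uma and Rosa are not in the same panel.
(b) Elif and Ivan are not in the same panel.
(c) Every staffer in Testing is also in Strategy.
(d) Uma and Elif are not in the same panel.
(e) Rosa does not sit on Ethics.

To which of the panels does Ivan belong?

Ivan: Ethics

From (e): Rosa ∉ Ethics.
Suppose Ivan ∈ Testing: no assignment then satisfies all the clues, so Ivan ∉ Testing.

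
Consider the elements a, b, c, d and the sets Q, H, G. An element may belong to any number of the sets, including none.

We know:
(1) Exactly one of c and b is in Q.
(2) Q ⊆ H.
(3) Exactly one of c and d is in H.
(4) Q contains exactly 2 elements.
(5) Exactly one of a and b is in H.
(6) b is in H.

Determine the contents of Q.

Q = {b, d}

From (6): b ∈ H.
(5) (exactly one): a ∉ H.
(2) contrapositive: a ∉ Q.
Suppose b ∉ Q: no assignment then satisfies all the clues, so b ∈ Q.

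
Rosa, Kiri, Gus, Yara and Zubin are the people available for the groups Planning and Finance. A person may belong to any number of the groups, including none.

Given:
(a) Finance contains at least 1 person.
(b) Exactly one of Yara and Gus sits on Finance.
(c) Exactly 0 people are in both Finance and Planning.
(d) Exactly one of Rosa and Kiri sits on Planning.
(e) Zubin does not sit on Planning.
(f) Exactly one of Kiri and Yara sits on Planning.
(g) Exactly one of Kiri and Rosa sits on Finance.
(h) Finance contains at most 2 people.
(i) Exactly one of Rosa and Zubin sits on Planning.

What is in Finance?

Finance = {Gus, Kiri}

From (e): Zubin ∉ Planning.
(i) (exactly one): Rosa ∈ Planning.
(d) (exactly one): Kiri ∉ Planning.
(f) (exactly one): Yara ∈ Planning.
Suppose Rosa ∈ Finance: no assignment then satisfies all the clues, so Rosa ∉ Finance.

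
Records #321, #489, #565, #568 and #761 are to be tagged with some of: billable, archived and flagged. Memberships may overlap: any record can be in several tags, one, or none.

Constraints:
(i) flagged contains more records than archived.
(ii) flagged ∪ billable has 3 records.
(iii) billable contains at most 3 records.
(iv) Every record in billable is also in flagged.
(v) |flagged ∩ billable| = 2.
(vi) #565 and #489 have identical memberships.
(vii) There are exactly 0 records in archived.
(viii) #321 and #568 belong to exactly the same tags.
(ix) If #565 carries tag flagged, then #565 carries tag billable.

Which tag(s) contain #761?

#761: flagged

(vii): archived already has 0, so the rest are out.
Suppose #761 ∈ billable: no assignment then satisfies all the clues, so #761 ∉ billable.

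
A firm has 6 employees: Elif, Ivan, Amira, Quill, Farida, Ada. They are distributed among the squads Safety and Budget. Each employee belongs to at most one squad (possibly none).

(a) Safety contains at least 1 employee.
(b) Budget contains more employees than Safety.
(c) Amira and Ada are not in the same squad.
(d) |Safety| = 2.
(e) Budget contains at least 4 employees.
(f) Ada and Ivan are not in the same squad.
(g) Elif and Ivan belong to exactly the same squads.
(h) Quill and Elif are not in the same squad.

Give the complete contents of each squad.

Safety = {Ada, Quill}; Budget = {Amira, Elif, Farida, Ivan}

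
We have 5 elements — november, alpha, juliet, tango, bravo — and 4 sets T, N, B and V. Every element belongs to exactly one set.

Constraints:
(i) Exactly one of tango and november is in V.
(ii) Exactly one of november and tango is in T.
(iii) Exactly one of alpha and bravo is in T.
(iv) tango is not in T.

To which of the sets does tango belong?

From (iv): tango ∉ T.
(ii) (exactly one): november ∈ T.
(i) (exactly one): tango ∈ V.

tango: V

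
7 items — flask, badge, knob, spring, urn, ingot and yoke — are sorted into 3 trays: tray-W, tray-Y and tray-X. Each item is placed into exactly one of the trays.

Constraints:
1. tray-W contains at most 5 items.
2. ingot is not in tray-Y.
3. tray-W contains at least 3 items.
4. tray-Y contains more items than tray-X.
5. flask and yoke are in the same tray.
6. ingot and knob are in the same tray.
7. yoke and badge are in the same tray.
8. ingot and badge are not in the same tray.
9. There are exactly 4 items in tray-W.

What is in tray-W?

tray-W = {ingot, knob, spring, urn}

From (2): ingot ∉ tray-Y.
(6): knob matches ingot: knob ∉ tray-Y.
Suppose flask ∈ tray-W: no assignment then satisfies all the clues, so flask ∉ tray-W.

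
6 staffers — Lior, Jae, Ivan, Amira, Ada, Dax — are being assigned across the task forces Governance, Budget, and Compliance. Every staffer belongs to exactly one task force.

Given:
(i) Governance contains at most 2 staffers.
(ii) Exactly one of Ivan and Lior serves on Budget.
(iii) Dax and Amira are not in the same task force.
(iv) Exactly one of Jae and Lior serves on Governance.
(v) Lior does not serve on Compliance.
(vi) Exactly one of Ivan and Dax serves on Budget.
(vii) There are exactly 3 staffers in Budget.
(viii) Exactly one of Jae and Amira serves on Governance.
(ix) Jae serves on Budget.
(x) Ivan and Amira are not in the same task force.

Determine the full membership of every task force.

From (v): Lior ∉ Compliance.
From (ix): Jae ∈ Budget.
(iv) (exactly one): Lior ∈ Governance.
(viii) (exactly one): Amira ∈ Governance.
(x): Ivan ∉ Governance.
(i): Governance already has 2, so the rest are out.
(ii) (exactly one): Ivan ∈ Budget.
(vi) (exactly one): Dax ∉ Budget.
(vii): only 3 candidates remain for Budget, so all are in.
Only one task force left: Dax ∈ Compliance.

Governance = {Amira, Lior}; Budget = {Ada, Ivan, Jae}; Compliance = {Dax}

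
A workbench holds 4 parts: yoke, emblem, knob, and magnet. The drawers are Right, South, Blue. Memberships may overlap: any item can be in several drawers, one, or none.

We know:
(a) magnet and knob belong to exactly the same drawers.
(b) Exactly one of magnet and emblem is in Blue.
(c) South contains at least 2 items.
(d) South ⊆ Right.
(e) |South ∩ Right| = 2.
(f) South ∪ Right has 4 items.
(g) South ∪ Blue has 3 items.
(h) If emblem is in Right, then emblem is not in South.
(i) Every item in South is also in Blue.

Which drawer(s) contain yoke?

yoke: Blue, Right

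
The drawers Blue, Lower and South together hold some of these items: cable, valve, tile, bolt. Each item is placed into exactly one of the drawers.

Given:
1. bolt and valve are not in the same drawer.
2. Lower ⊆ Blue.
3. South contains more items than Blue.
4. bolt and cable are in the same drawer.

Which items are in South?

South = {bolt, cable, tile}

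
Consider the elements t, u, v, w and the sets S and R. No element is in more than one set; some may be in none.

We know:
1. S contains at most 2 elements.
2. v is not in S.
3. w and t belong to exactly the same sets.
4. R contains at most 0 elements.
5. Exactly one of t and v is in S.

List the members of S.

From (2): v ∉ S.
(4): R already has 0, so the rest are out.
(5) (exactly one): t ∈ S.
(3): w matches t: w ∈ S.
(1): S already has 2, so the rest are out.

S = {t, w}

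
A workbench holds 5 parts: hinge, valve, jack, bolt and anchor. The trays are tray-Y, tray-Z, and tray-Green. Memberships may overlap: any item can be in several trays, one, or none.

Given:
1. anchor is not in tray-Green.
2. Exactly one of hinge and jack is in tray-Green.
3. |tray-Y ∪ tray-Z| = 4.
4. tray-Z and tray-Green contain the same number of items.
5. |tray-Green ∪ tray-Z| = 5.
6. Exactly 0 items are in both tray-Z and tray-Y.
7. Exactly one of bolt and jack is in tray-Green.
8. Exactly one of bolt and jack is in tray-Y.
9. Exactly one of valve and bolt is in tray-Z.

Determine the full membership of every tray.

tray-Y = {bolt}; tray-Z = {anchor, jack, valve}; tray-Green = {bolt, hinge, valve}

From (1): anchor ∉ tray-Green.
Suppose hinge ∈ tray-Y: no assignment then satisfies all the clues, so hinge ∉ tray-Y.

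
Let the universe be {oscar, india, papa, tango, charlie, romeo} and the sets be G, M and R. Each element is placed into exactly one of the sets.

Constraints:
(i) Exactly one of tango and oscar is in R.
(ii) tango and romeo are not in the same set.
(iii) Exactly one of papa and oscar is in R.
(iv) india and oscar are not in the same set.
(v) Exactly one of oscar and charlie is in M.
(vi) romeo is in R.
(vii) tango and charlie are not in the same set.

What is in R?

From (vi): romeo ∈ R.
(ii): tango ∉ R.
(i) (exactly one): oscar ∈ R.
(iii) (exactly one): papa ∉ R.
(iv): india ∉ R.
(v) (exactly one): charlie ∈ M.
(vii): tango ∉ M.
Only one set left: tango ∈ G.

R = {oscar, romeo}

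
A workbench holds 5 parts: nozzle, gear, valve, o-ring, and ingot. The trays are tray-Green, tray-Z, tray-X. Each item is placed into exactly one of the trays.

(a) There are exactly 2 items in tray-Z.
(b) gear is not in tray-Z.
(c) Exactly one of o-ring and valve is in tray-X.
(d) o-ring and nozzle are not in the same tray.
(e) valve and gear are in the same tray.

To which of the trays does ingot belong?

ingot: tray-Z

From (b): gear ∉ tray-Z.
(e): valve matches gear: valve ∉ tray-Z.
Suppose ingot ∈ tray-Green: no assignment then satisfies all the clues, so ingot ∉ tray-Green.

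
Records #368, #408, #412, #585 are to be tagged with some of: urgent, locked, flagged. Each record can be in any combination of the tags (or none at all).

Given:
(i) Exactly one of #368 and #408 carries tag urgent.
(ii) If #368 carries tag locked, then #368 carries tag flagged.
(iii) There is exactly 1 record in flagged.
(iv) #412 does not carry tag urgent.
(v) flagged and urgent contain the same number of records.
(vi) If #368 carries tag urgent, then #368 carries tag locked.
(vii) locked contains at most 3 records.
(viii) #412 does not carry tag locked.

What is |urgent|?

1

From (iv): #412 ∉ urgent.
From (viii): #412 ∉ locked.
Suppose #585 ∈ urgent: no assignment then satisfies all the clues, so #585 ∉ urgent.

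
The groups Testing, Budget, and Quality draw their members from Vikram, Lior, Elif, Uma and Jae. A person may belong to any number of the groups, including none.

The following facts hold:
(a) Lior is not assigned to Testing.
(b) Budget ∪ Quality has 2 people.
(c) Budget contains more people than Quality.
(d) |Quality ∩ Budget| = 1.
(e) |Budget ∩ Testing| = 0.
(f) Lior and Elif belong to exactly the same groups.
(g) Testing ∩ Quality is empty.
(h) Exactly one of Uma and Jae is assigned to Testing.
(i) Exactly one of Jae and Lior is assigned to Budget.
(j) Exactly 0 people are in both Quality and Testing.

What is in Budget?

From (a): Lior ∉ Testing.
(f): Elif matches Lior: Elif ∉ Testing.
Suppose Vikram ∉ Budget: no assignment then satisfies all the clues, so Vikram ∈ Budget.

Budget = {Jae, Vikram}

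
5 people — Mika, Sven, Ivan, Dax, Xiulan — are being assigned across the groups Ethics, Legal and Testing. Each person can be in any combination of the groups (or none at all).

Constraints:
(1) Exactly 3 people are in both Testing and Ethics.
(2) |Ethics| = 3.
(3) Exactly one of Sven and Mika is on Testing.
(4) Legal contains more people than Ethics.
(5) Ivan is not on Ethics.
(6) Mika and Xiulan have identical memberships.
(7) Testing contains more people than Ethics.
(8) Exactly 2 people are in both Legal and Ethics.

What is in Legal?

Legal = {Ivan, Mika, Sven, Xiulan}

From (5): Ivan ∉ Ethics.
Suppose Mika ∉ Legal: no assignment then satisfies all the clues, so Mika ∈ Legal.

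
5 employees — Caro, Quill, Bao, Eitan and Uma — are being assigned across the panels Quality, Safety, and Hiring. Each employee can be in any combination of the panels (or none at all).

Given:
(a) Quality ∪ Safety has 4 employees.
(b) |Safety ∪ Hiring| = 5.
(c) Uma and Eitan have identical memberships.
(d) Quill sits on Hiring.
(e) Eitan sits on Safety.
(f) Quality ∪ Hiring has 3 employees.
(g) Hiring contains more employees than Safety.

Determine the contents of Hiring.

Hiring = {Bao, Caro, Quill}

From (d): Quill ∈ Hiring.
From (e): Eitan ∈ Safety.
(c): Uma matches Eitan: Uma ∈ Safety.
Suppose Caro ∉ Hiring: no assignment then satisfies all the clues, so Caro ∈ Hiring.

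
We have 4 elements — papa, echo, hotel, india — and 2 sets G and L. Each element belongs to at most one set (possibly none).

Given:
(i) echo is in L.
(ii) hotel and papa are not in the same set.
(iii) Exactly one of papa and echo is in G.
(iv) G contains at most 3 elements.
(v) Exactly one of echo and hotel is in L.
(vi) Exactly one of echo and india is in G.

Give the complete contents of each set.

From (i): echo ∈ L.
(iii) (exactly one): papa ∈ G.
(v) (exactly one): hotel ∉ L.
(vi) (exactly one): india ∈ G.
(ii): hotel ∉ G.

G = {india, papa}; L = {echo}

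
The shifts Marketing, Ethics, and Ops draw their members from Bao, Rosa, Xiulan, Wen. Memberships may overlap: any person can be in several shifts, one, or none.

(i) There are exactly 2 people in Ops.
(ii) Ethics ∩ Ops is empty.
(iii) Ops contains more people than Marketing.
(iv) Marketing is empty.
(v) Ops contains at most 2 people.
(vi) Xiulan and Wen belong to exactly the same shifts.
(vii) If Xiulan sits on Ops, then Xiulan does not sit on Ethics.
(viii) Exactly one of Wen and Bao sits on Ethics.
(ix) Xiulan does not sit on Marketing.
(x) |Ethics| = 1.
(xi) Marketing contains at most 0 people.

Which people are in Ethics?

Ethics = {Bao}

From (ix): Xiulan ∉ Marketing.
(iv): Marketing already has 0, so the rest are out.
Suppose Bao ∉ Ethics: no assignment then satisfies all the clues, so Bao ∈ Ethics.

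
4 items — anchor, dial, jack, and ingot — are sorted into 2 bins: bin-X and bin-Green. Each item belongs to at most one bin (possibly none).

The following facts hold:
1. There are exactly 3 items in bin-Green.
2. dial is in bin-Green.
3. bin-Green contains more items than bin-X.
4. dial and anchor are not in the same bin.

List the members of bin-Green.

bin-Green = {dial, ingot, jack}

From (2): dial ∈ bin-Green.
(4): anchor ∉ bin-Green.
(1): only 3 candidates remain for bin-Green, so all are in.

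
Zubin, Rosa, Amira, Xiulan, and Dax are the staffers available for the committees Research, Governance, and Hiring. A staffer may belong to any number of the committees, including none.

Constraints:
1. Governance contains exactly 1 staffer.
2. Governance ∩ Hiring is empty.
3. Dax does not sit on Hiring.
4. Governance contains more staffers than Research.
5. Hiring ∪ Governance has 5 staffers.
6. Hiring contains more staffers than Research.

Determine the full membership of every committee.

Research = {}; Governance = {Dax}; Hiring = {Amira, Rosa, Xiulan, Zubin}

From (3): Dax ∉ Hiring.
Suppose Zubin ∈ Research: no assignment then satisfies all the clues, so Zubin ∉ Research.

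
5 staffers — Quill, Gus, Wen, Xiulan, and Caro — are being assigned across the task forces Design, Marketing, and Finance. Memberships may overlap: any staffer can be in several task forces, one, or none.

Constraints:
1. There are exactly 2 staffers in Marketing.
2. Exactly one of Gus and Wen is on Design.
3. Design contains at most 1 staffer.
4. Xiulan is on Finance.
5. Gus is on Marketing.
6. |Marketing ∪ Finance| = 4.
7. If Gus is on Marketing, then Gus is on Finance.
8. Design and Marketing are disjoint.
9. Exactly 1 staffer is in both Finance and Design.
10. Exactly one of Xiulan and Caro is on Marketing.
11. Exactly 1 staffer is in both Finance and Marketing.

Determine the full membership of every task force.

Design = {Wen}; Marketing = {Caro, Gus}; Finance = {Gus, Wen, Xiulan}

From (4): Xiulan ∈ Finance.
From (5): Gus ∈ Marketing.
(7): Gus ∈ Finance.
(8) (disjoint): Gus ∉ Design.
(2) (exactly one): Wen ∈ Design.
(3): Design already has 1, so the rest are out.
(8) (disjoint): Wen ∉ Marketing.
Suppose Quill ∈ Marketing: no assignment then satisfies all the clues, so Quill ∉ Marketing.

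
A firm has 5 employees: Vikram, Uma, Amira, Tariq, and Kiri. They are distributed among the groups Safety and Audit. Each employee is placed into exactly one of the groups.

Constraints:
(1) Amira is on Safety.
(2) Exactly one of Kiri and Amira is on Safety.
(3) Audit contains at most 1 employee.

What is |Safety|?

4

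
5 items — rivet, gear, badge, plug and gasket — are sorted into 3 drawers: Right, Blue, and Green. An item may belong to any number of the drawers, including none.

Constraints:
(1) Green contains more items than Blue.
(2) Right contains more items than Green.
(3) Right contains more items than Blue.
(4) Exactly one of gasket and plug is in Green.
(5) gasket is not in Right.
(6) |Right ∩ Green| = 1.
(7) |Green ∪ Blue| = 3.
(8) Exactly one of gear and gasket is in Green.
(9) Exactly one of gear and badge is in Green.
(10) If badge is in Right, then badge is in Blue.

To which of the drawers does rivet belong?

rivet: Right

From (5): gasket ∉ Right.
Suppose rivet ∉ Right: no assignment then satisfies all the clues, so rivet ∈ Right.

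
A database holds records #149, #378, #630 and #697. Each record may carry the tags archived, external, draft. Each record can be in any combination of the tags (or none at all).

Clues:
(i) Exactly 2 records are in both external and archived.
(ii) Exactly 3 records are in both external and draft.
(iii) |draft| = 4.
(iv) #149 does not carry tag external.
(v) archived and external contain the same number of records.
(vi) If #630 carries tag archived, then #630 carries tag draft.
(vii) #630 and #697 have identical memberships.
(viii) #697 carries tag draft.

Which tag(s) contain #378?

#378: draft, external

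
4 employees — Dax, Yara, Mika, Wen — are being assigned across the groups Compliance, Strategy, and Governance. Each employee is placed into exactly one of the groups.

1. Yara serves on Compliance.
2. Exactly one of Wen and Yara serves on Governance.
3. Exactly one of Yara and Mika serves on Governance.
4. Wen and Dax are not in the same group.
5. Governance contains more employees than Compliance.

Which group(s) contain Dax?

From (1): Yara ∈ Compliance.
(2) (exactly one): Wen ∈ Governance.
(3) (exactly one): Mika ∈ Governance.
(4): Dax ∉ Governance.
Suppose Dax ∈ Compliance: no assignment then satisfies all the clues, so Dax ∉ Compliance.

Dax: Strategy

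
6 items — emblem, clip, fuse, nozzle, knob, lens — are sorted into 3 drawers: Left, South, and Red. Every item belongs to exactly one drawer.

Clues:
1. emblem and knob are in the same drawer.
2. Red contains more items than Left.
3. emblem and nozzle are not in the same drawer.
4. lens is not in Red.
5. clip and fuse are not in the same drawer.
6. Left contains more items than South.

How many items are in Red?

3

From (4): lens ∉ Red.
Suppose emblem ∈ Left: no assignment then satisfies all the clues, so emblem ∉ Left.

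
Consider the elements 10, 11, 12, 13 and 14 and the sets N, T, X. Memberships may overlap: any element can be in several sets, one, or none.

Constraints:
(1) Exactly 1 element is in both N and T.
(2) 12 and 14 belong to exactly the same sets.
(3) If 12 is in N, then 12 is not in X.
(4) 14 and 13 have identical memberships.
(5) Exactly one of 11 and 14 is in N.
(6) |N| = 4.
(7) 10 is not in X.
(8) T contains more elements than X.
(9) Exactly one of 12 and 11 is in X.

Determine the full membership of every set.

N = {10, 12, 13, 14}; T = {10, 11}; X = {11}

From (7): 10 ∉ X.
Suppose 10 ∉ N: no assignment then satisfies all the clues, so 10 ∈ N.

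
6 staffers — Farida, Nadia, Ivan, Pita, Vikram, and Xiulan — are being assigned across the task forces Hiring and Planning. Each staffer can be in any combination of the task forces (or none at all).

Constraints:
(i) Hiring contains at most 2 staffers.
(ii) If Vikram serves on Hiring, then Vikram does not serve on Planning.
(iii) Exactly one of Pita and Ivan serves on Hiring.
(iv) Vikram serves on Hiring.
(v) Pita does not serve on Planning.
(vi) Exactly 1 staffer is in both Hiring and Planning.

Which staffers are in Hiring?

Hiring = {Ivan, Vikram}

From (iv): Vikram ∈ Hiring.
From (v): Pita ∉ Planning.
(ii): Vikram ∉ Planning.
Suppose Farida ∈ Hiring: no assignment then satisfies all the clues, so Farida ∉ Hiring.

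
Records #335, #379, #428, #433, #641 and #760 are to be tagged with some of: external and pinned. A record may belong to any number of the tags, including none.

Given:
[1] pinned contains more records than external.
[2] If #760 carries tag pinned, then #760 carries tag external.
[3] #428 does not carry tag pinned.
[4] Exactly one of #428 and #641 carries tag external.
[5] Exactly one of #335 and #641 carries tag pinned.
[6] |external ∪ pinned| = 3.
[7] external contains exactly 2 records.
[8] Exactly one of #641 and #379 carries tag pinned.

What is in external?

external = {#641, #760}

From (3): #428 ∉ pinned.
Suppose #335 ∈ external: no assignment then satisfies all the clues, so #335 ∉ external.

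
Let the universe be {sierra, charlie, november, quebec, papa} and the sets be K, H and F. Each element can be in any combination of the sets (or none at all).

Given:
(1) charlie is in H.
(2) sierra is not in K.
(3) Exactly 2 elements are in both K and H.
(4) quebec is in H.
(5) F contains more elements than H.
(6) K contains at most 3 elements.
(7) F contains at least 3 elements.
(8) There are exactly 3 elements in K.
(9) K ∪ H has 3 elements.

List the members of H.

H = {charlie, quebec}

From (1): charlie ∈ H.
From (2): sierra ∉ K.
From (4): quebec ∈ H.
Suppose sierra ∈ H: no assignment then satisfies all the clues, so sierra ∉ H.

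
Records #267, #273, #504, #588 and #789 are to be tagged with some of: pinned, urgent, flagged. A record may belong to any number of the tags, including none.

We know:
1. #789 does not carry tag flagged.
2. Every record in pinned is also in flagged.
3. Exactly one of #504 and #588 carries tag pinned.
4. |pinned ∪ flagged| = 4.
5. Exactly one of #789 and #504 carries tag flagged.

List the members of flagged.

flagged = {#267, #273, #504, #588}

From (1): #789 ∉ flagged.
(2) contrapositive: #789 ∉ pinned.
(5) (exactly one): #504 ∈ flagged.
Suppose #267 ∉ flagged: no assignment then satisfies all the clues, so #267 ∈ flagged.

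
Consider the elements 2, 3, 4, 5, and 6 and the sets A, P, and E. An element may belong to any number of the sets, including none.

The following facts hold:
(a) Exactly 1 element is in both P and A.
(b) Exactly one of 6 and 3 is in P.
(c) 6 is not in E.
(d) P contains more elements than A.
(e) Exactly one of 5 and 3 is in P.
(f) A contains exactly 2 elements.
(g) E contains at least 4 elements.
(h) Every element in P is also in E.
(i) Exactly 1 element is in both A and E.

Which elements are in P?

P = {2, 3, 4}

From (c): 6 ∉ E.
(g): only 4 candidates remain for E, so all are in.
(h) contrapositive: 6 ∉ P.
(b) (exactly one): 3 ∈ P.
(e) (exactly one): 5 ∉ P.
Suppose 2 ∉ P: no assignment then satisfies all the clues, so 2 ∈ P.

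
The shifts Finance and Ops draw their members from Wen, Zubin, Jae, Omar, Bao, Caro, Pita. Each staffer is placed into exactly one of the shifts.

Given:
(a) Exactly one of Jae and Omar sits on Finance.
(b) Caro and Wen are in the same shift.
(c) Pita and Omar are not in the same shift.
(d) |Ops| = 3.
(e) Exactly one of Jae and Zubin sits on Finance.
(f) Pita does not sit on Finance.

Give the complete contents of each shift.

Finance = {Caro, Omar, Wen, Zubin}; Ops = {Bao, Jae, Pita}

From (f): Pita ∉ Finance.
Only one shift left: Pita ∈ Ops.
(c): Omar ∉ Ops.
Only one shift left: Omar ∈ Finance.
(a) (exactly one): Jae ∉ Finance.
(e) (exactly one): Zubin ∈ Finance.
Only one shift left: Jae ∈ Ops.
Suppose Wen ∉ Finance: no assignment then satisfies all the clues, so Wen ∈ Finance.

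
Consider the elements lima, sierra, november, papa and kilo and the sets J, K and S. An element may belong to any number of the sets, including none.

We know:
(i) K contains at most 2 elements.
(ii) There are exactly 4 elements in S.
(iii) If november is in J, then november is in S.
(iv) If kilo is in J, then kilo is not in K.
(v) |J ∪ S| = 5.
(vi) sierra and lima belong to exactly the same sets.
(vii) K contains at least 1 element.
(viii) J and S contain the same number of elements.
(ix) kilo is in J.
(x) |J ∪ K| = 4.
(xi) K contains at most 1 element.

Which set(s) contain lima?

lima: J, S

From (ix): kilo ∈ J.
(iv): kilo ∉ K.
Suppose lima ∉ J: no assignment then satisfies all the clues, so lima ∈ J.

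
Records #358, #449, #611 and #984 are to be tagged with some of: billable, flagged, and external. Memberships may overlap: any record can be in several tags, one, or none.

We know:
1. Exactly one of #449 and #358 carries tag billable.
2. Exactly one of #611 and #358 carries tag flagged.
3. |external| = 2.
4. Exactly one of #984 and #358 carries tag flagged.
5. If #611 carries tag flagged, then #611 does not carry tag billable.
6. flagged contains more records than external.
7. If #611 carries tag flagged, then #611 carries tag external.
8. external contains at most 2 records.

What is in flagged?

flagged = {#449, #611, #984}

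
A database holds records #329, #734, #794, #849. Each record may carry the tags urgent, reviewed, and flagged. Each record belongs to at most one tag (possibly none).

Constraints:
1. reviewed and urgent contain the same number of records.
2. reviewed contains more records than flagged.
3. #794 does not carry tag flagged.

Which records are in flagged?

flagged = {}

From (3): #794 ∉ flagged.
Suppose #329 ∈ flagged: no assignment then satisfies all the clues, so #329 ∉ flagged.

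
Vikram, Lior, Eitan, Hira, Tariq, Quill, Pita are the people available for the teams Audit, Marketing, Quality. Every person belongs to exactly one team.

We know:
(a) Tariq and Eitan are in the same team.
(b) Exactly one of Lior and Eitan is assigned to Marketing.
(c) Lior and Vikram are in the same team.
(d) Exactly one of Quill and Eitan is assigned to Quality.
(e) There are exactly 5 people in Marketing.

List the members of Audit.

Audit = {}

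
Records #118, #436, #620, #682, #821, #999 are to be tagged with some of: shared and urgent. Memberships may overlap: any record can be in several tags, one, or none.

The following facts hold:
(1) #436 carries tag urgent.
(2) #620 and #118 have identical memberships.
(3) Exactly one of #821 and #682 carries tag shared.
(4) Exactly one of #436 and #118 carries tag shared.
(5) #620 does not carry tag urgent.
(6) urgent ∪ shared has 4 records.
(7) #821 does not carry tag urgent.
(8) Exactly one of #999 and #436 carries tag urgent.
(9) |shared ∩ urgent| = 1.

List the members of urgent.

From (1): #436 ∈ urgent.
From (5): #620 ∉ urgent.
From (7): #821 ∉ urgent.
(2): #118 matches #620: #118 ∉ urgent.
(8) (exactly one): #999 ∉ urgent.
Suppose #682 ∉ urgent: no assignment then satisfies all the clues, so #682 ∈ urgent.

urgent = {#436, #682}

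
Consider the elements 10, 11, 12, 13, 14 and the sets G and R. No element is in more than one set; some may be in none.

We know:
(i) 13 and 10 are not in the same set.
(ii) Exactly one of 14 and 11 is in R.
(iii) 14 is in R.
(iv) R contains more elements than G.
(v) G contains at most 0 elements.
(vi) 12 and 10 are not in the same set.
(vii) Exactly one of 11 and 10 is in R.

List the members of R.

R = {10, 14}

From (iii): 14 ∈ R.
(ii) (exactly one): 11 ∉ R.
(v): G already has 0, so the rest are out.
(vii) (exactly one): 10 ∈ R.
(i): 13 ∉ R.
(vi): 12 ∉ R.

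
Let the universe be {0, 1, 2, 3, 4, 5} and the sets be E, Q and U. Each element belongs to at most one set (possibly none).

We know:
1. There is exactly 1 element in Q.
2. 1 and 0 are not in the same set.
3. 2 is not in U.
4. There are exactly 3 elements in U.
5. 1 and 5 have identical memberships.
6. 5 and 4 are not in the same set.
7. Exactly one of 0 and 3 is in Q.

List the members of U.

U = {1, 3, 5}

From (3): 2 ∉ U.
Suppose 0 ∈ U: no assignment then satisfies all the clues, so 0 ∉ U.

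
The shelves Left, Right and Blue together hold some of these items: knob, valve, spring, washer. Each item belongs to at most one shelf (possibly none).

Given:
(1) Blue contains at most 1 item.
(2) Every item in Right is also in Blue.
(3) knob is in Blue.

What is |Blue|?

1

From (3): knob ∈ Blue.
(1): Blue already has 1, so the rest are out.
(2) contrapositive: valve ∉ Right.
(2) contrapositive: spring ∉ Right.
(2) contrapositive: washer ∉ Right.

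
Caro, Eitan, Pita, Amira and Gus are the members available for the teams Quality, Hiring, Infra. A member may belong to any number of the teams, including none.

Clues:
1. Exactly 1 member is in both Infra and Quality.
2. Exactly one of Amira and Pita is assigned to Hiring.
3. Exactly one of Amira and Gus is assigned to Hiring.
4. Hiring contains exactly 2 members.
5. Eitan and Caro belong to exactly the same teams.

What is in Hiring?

Hiring = {Gus, Pita}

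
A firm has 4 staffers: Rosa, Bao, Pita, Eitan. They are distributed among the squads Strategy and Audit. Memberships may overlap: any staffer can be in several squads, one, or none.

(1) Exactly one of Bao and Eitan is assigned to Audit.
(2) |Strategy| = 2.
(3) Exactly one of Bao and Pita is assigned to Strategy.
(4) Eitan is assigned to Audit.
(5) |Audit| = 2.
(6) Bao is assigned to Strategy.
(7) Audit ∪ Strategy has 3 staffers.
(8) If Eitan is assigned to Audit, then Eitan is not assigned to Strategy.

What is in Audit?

Audit = {Eitan, Rosa}

From (4): Eitan ∈ Audit.
From (6): Bao ∈ Strategy.
(1) (exactly one): Bao ∉ Audit.
(3) (exactly one): Pita ∉ Strategy.
(8): Eitan ∉ Strategy.
(2): only 2 candidates remain for Strategy, so all are in.
Suppose Rosa ∉ Audit: no assignment then satisfies all the clues, so Rosa ∈ Audit.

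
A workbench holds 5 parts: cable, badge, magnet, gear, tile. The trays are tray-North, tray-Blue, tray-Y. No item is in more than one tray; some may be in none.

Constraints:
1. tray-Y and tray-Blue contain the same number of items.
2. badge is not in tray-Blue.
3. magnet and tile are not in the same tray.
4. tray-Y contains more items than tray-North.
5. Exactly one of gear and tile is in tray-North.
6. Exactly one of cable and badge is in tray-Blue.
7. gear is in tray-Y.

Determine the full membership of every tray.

From (2): badge ∉ tray-Blue.
From (7): gear ∈ tray-Y.
(5) (exactly one): tile ∈ tray-North.
(6) (exactly one): cable ∈ tray-Blue.
(3): magnet ∉ tray-North.
Suppose badge ∈ tray-North: no assignment then satisfies all the clues, so badge ∉ tray-North.

tray-North = {tile}; tray-Blue = {cable, magnet}; tray-Y = {badge, gear}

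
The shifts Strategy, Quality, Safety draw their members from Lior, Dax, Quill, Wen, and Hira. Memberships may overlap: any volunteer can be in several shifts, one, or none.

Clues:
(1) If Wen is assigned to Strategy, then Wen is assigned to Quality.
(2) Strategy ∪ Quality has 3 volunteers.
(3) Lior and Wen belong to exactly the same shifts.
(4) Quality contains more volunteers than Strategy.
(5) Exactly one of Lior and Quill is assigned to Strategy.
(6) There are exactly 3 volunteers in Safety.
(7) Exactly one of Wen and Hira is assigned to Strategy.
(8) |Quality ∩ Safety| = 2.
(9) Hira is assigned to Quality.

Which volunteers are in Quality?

Quality = {Hira, Lior, Wen}

From (9): Hira ∈ Quality.
Suppose Lior ∉ Quality: no assignment then satisfies all the clues, so Lior ∈ Quality.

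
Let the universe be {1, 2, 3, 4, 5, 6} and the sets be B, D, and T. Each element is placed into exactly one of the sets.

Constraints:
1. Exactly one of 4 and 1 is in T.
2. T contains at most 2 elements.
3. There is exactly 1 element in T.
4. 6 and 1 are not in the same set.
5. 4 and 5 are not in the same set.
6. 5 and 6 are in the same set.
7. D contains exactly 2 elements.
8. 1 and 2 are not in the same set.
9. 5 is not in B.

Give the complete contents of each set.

B = {2, 3, 4}; D = {5, 6}; T = {1}

From (9): 5 ∉ B.
(6): 6 matches 5: 6 ∉ B.
Suppose 1 ∈ B: no assignment then satisfies all the clues, so 1 ∉ B.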